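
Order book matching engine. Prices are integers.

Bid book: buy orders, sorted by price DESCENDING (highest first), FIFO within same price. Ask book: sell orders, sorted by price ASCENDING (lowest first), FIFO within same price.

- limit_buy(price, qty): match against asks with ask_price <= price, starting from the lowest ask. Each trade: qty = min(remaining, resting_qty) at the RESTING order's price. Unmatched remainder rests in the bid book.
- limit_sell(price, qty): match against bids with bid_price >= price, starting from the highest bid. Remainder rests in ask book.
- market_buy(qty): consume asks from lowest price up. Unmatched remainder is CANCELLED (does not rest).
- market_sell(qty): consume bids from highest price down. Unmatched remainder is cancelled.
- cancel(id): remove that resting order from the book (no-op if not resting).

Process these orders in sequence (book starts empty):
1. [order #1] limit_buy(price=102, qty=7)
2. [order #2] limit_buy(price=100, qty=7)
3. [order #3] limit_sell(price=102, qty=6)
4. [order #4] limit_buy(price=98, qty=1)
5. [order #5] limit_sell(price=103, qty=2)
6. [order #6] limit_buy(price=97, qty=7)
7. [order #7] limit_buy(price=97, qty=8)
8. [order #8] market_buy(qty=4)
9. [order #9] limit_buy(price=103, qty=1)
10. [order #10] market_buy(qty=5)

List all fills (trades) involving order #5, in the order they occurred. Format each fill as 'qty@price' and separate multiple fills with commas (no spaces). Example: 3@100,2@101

After op 1 [order #1] limit_buy(price=102, qty=7): fills=none; bids=[#1:7@102] asks=[-]
After op 2 [order #2] limit_buy(price=100, qty=7): fills=none; bids=[#1:7@102 #2:7@100] asks=[-]
After op 3 [order #3] limit_sell(price=102, qty=6): fills=#1x#3:6@102; bids=[#1:1@102 #2:7@100] asks=[-]
After op 4 [order #4] limit_buy(price=98, qty=1): fills=none; bids=[#1:1@102 #2:7@100 #4:1@98] asks=[-]
After op 5 [order #5] limit_sell(price=103, qty=2): fills=none; bids=[#1:1@102 #2:7@100 #4:1@98] asks=[#5:2@103]
After op 6 [order #6] limit_buy(price=97, qty=7): fills=none; bids=[#1:1@102 #2:7@100 #4:1@98 #6:7@97] asks=[#5:2@103]
After op 7 [order #7] limit_buy(price=97, qty=8): fills=none; bids=[#1:1@102 #2:7@100 #4:1@98 #6:7@97 #7:8@97] asks=[#5:2@103]
After op 8 [order #8] market_buy(qty=4): fills=#8x#5:2@103; bids=[#1:1@102 #2:7@100 #4:1@98 #6:7@97 #7:8@97] asks=[-]
After op 9 [order #9] limit_buy(price=103, qty=1): fills=none; bids=[#9:1@103 #1:1@102 #2:7@100 #4:1@98 #6:7@97 #7:8@97] asks=[-]
After op 10 [order #10] market_buy(qty=5): fills=none; bids=[#9:1@103 #1:1@102 #2:7@100 #4:1@98 #6:7@97 #7:8@97] asks=[-]

Answer: 2@103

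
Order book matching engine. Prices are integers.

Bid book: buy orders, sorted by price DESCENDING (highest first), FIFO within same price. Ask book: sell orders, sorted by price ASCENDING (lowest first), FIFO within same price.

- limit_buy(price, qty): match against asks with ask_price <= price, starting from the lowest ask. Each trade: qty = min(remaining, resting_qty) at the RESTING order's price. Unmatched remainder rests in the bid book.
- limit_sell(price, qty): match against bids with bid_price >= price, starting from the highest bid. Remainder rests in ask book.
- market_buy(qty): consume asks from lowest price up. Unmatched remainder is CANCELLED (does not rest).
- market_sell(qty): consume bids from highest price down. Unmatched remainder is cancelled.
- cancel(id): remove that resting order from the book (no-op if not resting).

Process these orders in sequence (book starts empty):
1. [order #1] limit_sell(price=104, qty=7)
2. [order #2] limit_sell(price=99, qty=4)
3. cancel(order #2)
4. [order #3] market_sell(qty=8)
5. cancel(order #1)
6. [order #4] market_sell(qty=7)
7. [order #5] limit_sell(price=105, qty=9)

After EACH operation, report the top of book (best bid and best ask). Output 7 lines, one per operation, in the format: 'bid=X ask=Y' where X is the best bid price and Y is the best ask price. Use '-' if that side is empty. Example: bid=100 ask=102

Answer: bid=- ask=104
bid=- ask=99
bid=- ask=104
bid=- ask=104
bid=- ask=-
bid=- ask=-
bid=- ask=105

Derivation:
After op 1 [order #1] limit_sell(price=104, qty=7): fills=none; bids=[-] asks=[#1:7@104]
After op 2 [order #2] limit_sell(price=99, qty=4): fills=none; bids=[-] asks=[#2:4@99 #1:7@104]
After op 3 cancel(order #2): fills=none; bids=[-] asks=[#1:7@104]
After op 4 [order #3] market_sell(qty=8): fills=none; bids=[-] asks=[#1:7@104]
After op 5 cancel(order #1): fills=none; bids=[-] asks=[-]
After op 6 [order #4] market_sell(qty=7): fills=none; bids=[-] asks=[-]
After op 7 [order #5] limit_sell(price=105, qty=9): fills=none; bids=[-] asks=[#5:9@105]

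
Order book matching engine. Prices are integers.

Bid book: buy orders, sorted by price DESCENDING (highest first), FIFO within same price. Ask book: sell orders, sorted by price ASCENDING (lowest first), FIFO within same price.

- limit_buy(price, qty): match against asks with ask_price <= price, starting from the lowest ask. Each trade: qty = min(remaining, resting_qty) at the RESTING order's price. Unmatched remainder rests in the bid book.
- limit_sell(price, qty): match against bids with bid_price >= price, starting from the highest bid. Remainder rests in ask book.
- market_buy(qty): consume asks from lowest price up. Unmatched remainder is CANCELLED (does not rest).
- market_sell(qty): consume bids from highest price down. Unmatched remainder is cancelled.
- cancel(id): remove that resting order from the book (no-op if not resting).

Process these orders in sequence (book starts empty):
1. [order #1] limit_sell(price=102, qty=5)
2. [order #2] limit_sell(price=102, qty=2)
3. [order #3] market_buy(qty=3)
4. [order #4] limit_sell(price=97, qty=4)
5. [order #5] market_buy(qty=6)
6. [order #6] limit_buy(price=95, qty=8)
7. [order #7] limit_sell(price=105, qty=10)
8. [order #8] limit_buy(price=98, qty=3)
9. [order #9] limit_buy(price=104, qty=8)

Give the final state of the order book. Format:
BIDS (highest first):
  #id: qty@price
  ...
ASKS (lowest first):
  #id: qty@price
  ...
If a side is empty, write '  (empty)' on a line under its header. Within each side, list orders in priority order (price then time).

Answer: BIDS (highest first):
  #9: 6@104
  #8: 3@98
  #6: 8@95
ASKS (lowest first):
  #7: 10@105

Derivation:
After op 1 [order #1] limit_sell(price=102, qty=5): fills=none; bids=[-] asks=[#1:5@102]
After op 2 [order #2] limit_sell(price=102, qty=2): fills=none; bids=[-] asks=[#1:5@102 #2:2@102]
After op 3 [order #3] market_buy(qty=3): fills=#3x#1:3@102; bids=[-] asks=[#1:2@102 #2:2@102]
After op 4 [order #4] limit_sell(price=97, qty=4): fills=none; bids=[-] asks=[#4:4@97 #1:2@102 #2:2@102]
After op 5 [order #5] market_buy(qty=6): fills=#5x#4:4@97 #5x#1:2@102; bids=[-] asks=[#2:2@102]
After op 6 [order #6] limit_buy(price=95, qty=8): fills=none; bids=[#6:8@95] asks=[#2:2@102]
After op 7 [order #7] limit_sell(price=105, qty=10): fills=none; bids=[#6:8@95] asks=[#2:2@102 #7:10@105]
After op 8 [order #8] limit_buy(price=98, qty=3): fills=none; bids=[#8:3@98 #6:8@95] asks=[#2:2@102 #7:10@105]
After op 9 [order #9] limit_buy(price=104, qty=8): fills=#9x#2:2@102; bids=[#9:6@104 #8:3@98 #6:8@95] asks=[#7:10@105]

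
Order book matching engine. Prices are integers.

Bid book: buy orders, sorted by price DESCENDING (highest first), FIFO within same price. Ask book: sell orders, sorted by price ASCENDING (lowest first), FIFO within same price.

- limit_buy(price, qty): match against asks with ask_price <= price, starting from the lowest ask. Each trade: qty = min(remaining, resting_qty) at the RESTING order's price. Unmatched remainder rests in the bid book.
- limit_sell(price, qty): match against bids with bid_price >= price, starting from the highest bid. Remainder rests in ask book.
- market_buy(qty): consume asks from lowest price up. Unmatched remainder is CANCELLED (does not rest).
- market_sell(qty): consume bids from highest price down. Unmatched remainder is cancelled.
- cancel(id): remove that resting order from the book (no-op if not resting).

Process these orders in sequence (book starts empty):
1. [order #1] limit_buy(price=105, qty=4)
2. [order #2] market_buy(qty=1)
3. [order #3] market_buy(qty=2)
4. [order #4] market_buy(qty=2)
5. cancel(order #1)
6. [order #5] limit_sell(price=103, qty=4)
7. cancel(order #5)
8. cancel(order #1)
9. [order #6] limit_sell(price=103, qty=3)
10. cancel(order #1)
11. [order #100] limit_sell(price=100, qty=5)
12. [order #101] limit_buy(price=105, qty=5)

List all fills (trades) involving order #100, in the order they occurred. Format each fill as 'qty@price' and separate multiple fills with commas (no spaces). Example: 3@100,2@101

Answer: 5@100

Derivation:
After op 1 [order #1] limit_buy(price=105, qty=4): fills=none; bids=[#1:4@105] asks=[-]
After op 2 [order #2] market_buy(qty=1): fills=none; bids=[#1:4@105] asks=[-]
After op 3 [order #3] market_buy(qty=2): fills=none; bids=[#1:4@105] asks=[-]
After op 4 [order #4] market_buy(qty=2): fills=none; bids=[#1:4@105] asks=[-]
After op 5 cancel(order #1): fills=none; bids=[-] asks=[-]
After op 6 [order #5] limit_sell(price=103, qty=4): fills=none; bids=[-] asks=[#5:4@103]
After op 7 cancel(order #5): fills=none; bids=[-] asks=[-]
After op 8 cancel(order #1): fills=none; bids=[-] asks=[-]
After op 9 [order #6] limit_sell(price=103, qty=3): fills=none; bids=[-] asks=[#6:3@103]
After op 10 cancel(order #1): fills=none; bids=[-] asks=[#6:3@103]
After op 11 [order #100] limit_sell(price=100, qty=5): fills=none; bids=[-] asks=[#100:5@100 #6:3@103]
After op 12 [order #101] limit_buy(price=105, qty=5): fills=#101x#100:5@100; bids=[-] asks=[#6:3@103]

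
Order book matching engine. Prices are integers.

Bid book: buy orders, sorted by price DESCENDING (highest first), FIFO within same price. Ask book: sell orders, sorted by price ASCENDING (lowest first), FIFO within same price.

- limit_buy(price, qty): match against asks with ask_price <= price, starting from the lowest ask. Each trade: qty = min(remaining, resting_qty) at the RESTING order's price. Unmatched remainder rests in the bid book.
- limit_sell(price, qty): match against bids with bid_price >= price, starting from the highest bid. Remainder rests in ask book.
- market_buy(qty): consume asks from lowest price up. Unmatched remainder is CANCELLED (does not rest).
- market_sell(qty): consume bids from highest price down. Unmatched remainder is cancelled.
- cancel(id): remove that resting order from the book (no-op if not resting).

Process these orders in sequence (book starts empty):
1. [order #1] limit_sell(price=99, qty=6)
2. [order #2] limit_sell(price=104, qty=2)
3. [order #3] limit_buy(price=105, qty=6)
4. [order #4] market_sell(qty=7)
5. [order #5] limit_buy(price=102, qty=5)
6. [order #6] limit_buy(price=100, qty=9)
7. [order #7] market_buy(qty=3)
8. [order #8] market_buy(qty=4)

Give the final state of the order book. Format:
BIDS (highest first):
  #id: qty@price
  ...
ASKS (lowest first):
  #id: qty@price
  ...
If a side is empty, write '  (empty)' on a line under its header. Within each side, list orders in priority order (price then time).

Answer: BIDS (highest first):
  #5: 5@102
  #6: 9@100
ASKS (lowest first):
  (empty)

Derivation:
After op 1 [order #1] limit_sell(price=99, qty=6): fills=none; bids=[-] asks=[#1:6@99]
After op 2 [order #2] limit_sell(price=104, qty=2): fills=none; bids=[-] asks=[#1:6@99 #2:2@104]
After op 3 [order #3] limit_buy(price=105, qty=6): fills=#3x#1:6@99; bids=[-] asks=[#2:2@104]
After op 4 [order #4] market_sell(qty=7): fills=none; bids=[-] asks=[#2:2@104]
After op 5 [order #5] limit_buy(price=102, qty=5): fills=none; bids=[#5:5@102] asks=[#2:2@104]
After op 6 [order #6] limit_buy(price=100, qty=9): fills=none; bids=[#5:5@102 #6:9@100] asks=[#2:2@104]
After op 7 [order #7] market_buy(qty=3): fills=#7x#2:2@104; bids=[#5:5@102 #6:9@100] asks=[-]
After op 8 [order #8] market_buy(qty=4): fills=none; bids=[#5:5@102 #6:9@100] asks=[-]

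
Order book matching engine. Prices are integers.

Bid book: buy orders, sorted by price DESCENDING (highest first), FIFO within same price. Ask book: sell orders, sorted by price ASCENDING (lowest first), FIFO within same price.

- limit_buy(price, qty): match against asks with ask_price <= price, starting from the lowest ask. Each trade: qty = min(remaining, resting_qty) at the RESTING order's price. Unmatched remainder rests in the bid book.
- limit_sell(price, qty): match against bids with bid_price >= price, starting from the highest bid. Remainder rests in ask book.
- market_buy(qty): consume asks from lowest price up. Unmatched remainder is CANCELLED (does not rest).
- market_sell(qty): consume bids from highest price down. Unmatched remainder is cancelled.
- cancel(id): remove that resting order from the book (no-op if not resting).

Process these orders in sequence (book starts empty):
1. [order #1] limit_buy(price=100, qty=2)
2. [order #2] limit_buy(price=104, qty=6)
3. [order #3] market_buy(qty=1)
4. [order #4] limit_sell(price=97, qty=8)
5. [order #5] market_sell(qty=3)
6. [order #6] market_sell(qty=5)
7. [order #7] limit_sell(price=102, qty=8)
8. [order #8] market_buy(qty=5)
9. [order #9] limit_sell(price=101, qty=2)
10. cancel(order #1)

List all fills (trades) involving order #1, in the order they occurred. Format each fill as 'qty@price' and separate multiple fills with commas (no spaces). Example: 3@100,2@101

After op 1 [order #1] limit_buy(price=100, qty=2): fills=none; bids=[#1:2@100] asks=[-]
After op 2 [order #2] limit_buy(price=104, qty=6): fills=none; bids=[#2:6@104 #1:2@100] asks=[-]
After op 3 [order #3] market_buy(qty=1): fills=none; bids=[#2:6@104 #1:2@100] asks=[-]
After op 4 [order #4] limit_sell(price=97, qty=8): fills=#2x#4:6@104 #1x#4:2@100; bids=[-] asks=[-]
After op 5 [order #5] market_sell(qty=3): fills=none; bids=[-] asks=[-]
After op 6 [order #6] market_sell(qty=5): fills=none; bids=[-] asks=[-]
After op 7 [order #7] limit_sell(price=102, qty=8): fills=none; bids=[-] asks=[#7:8@102]
After op 8 [order #8] market_buy(qty=5): fills=#8x#7:5@102; bids=[-] asks=[#7:3@102]
After op 9 [order #9] limit_sell(price=101, qty=2): fills=none; bids=[-] asks=[#9:2@101 #7:3@102]
After op 10 cancel(order #1): fills=none; bids=[-] asks=[#9:2@101 #7:3@102]

Answer: 2@100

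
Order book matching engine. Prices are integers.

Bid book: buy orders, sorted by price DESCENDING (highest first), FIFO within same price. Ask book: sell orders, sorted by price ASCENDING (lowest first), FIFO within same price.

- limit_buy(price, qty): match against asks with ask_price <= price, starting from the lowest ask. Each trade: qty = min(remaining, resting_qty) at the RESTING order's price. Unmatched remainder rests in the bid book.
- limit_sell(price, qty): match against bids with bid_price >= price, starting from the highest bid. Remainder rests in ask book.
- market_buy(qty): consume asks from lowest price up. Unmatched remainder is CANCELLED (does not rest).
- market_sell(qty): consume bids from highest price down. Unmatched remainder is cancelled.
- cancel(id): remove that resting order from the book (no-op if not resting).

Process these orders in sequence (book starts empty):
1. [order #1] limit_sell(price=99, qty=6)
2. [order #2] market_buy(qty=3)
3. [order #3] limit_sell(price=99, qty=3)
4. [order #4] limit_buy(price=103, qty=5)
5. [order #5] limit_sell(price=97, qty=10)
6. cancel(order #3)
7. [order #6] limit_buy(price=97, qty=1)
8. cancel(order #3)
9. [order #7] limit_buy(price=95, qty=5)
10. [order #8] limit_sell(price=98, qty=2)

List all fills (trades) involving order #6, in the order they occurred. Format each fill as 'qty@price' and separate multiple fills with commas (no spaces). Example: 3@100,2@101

After op 1 [order #1] limit_sell(price=99, qty=6): fills=none; bids=[-] asks=[#1:6@99]
After op 2 [order #2] market_buy(qty=3): fills=#2x#1:3@99; bids=[-] asks=[#1:3@99]
After op 3 [order #3] limit_sell(price=99, qty=3): fills=none; bids=[-] asks=[#1:3@99 #3:3@99]
After op 4 [order #4] limit_buy(price=103, qty=5): fills=#4x#1:3@99 #4x#3:2@99; bids=[-] asks=[#3:1@99]
After op 5 [order #5] limit_sell(price=97, qty=10): fills=none; bids=[-] asks=[#5:10@97 #3:1@99]
After op 6 cancel(order #3): fills=none; bids=[-] asks=[#5:10@97]
After op 7 [order #6] limit_buy(price=97, qty=1): fills=#6x#5:1@97; bids=[-] asks=[#5:9@97]
After op 8 cancel(order #3): fills=none; bids=[-] asks=[#5:9@97]
After op 9 [order #7] limit_buy(price=95, qty=5): fills=none; bids=[#7:5@95] asks=[#5:9@97]
After op 10 [order #8] limit_sell(price=98, qty=2): fills=none; bids=[#7:5@95] asks=[#5:9@97 #8:2@98]

Answer: 1@97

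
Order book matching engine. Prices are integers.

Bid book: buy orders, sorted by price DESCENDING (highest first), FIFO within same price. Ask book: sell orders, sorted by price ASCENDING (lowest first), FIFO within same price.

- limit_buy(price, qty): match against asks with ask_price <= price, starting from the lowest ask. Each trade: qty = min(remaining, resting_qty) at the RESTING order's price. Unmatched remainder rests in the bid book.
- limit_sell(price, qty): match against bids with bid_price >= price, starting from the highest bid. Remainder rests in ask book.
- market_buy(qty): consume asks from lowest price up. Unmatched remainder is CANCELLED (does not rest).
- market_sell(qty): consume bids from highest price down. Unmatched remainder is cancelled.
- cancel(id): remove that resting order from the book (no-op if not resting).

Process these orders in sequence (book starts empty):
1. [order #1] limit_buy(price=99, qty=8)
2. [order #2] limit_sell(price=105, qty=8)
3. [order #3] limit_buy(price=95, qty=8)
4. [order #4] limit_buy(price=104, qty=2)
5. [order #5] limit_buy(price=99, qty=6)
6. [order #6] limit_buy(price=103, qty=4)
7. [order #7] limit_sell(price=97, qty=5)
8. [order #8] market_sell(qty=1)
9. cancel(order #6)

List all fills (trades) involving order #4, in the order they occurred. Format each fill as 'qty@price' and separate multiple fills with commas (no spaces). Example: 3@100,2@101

After op 1 [order #1] limit_buy(price=99, qty=8): fills=none; bids=[#1:8@99] asks=[-]
After op 2 [order #2] limit_sell(price=105, qty=8): fills=none; bids=[#1:8@99] asks=[#2:8@105]
After op 3 [order #3] limit_buy(price=95, qty=8): fills=none; bids=[#1:8@99 #3:8@95] asks=[#2:8@105]
After op 4 [order #4] limit_buy(price=104, qty=2): fills=none; bids=[#4:2@104 #1:8@99 #3:8@95] asks=[#2:8@105]
After op 5 [order #5] limit_buy(price=99, qty=6): fills=none; bids=[#4:2@104 #1:8@99 #5:6@99 #3:8@95] asks=[#2:8@105]
After op 6 [order #6] limit_buy(price=103, qty=4): fills=none; bids=[#4:2@104 #6:4@103 #1:8@99 #5:6@99 #3:8@95] asks=[#2:8@105]
After op 7 [order #7] limit_sell(price=97, qty=5): fills=#4x#7:2@104 #6x#7:3@103; bids=[#6:1@103 #1:8@99 #5:6@99 #3:8@95] asks=[#2:8@105]
After op 8 [order #8] market_sell(qty=1): fills=#6x#8:1@103; bids=[#1:8@99 #5:6@99 #3:8@95] asks=[#2:8@105]
After op 9 cancel(order #6): fills=none; bids=[#1:8@99 #5:6@99 #3:8@95] asks=[#2:8@105]

Answer: 2@104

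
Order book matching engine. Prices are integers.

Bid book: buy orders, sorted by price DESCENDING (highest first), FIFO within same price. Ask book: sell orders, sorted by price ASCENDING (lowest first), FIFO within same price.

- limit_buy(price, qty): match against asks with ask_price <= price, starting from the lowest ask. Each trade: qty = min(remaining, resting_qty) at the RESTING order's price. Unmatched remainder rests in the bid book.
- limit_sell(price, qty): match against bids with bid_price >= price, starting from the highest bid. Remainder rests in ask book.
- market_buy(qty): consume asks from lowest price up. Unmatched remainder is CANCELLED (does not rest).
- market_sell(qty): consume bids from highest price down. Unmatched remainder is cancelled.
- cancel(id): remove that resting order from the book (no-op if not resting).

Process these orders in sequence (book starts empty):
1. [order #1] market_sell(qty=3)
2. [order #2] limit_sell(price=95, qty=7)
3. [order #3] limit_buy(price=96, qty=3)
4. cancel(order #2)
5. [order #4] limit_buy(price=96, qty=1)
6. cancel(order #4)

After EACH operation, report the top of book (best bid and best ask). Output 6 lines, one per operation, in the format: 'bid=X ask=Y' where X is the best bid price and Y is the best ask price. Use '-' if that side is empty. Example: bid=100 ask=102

Answer: bid=- ask=-
bid=- ask=95
bid=- ask=95
bid=- ask=-
bid=96 ask=-
bid=- ask=-

Derivation:
After op 1 [order #1] market_sell(qty=3): fills=none; bids=[-] asks=[-]
After op 2 [order #2] limit_sell(price=95, qty=7): fills=none; bids=[-] asks=[#2:7@95]
After op 3 [order #3] limit_buy(price=96, qty=3): fills=#3x#2:3@95; bids=[-] asks=[#2:4@95]
After op 4 cancel(order #2): fills=none; bids=[-] asks=[-]
After op 5 [order #4] limit_buy(price=96, qty=1): fills=none; bids=[#4:1@96] asks=[-]
After op 6 cancel(order #4): fills=none; bids=[-] asks=[-]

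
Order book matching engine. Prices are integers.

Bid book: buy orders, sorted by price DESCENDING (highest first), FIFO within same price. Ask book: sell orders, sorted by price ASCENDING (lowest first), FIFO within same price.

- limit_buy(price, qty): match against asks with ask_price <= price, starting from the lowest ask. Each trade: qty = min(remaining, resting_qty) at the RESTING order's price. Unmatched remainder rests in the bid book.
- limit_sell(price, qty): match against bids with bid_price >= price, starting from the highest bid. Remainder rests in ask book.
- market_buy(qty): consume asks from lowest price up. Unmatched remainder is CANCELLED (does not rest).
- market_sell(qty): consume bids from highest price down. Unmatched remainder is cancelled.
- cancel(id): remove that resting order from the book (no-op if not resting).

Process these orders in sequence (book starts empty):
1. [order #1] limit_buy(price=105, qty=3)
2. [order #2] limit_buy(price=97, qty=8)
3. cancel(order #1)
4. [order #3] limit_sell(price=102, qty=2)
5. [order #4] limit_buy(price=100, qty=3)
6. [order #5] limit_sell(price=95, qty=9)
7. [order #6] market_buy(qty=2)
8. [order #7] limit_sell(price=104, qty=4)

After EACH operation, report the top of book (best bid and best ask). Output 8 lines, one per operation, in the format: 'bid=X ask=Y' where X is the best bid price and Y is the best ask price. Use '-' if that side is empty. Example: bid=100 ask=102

After op 1 [order #1] limit_buy(price=105, qty=3): fills=none; bids=[#1:3@105] asks=[-]
After op 2 [order #2] limit_buy(price=97, qty=8): fills=none; bids=[#1:3@105 #2:8@97] asks=[-]
After op 3 cancel(order #1): fills=none; bids=[#2:8@97] asks=[-]
After op 4 [order #3] limit_sell(price=102, qty=2): fills=none; bids=[#2:8@97] asks=[#3:2@102]
After op 5 [order #4] limit_buy(price=100, qty=3): fills=none; bids=[#4:3@100 #2:8@97] asks=[#3:2@102]
After op 6 [order #5] limit_sell(price=95, qty=9): fills=#4x#5:3@100 #2x#5:6@97; bids=[#2:2@97] asks=[#3:2@102]
After op 7 [order #6] market_buy(qty=2): fills=#6x#3:2@102; bids=[#2:2@97] asks=[-]
After op 8 [order #7] limit_sell(price=104, qty=4): fills=none; bids=[#2:2@97] asks=[#7:4@104]

Answer: bid=105 ask=-
bid=105 ask=-
bid=97 ask=-
bid=97 ask=102
bid=100 ask=102
bid=97 ask=102
bid=97 ask=-
bid=97 ask=104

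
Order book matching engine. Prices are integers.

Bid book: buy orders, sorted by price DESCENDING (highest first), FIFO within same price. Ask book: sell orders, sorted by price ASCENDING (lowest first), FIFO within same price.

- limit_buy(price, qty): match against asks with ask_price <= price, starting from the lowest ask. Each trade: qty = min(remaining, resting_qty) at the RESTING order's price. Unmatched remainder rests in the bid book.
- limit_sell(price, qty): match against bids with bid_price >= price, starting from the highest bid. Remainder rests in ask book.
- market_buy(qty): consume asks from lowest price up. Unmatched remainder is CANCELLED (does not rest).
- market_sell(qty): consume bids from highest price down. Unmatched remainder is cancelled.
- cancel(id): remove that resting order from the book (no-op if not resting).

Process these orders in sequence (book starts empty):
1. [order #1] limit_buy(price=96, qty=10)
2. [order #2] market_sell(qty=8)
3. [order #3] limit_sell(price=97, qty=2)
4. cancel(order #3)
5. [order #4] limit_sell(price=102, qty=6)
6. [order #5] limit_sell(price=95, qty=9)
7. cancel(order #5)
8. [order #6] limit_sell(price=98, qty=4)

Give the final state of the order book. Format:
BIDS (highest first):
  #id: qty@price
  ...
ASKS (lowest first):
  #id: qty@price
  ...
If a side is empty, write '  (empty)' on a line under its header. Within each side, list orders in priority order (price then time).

After op 1 [order #1] limit_buy(price=96, qty=10): fills=none; bids=[#1:10@96] asks=[-]
After op 2 [order #2] market_sell(qty=8): fills=#1x#2:8@96; bids=[#1:2@96] asks=[-]
After op 3 [order #3] limit_sell(price=97, qty=2): fills=none; bids=[#1:2@96] asks=[#3:2@97]
After op 4 cancel(order #3): fills=none; bids=[#1:2@96] asks=[-]
After op 5 [order #4] limit_sell(price=102, qty=6): fills=none; bids=[#1:2@96] asks=[#4:6@102]
After op 6 [order #5] limit_sell(price=95, qty=9): fills=#1x#5:2@96; bids=[-] asks=[#5:7@95 #4:6@102]
After op 7 cancel(order #5): fills=none; bids=[-] asks=[#4:6@102]
After op 8 [order #6] limit_sell(price=98, qty=4): fills=none; bids=[-] asks=[#6:4@98 #4:6@102]

Answer: BIDS (highest first):
  (empty)
ASKS (lowest first):
  #6: 4@98
  #4: 6@102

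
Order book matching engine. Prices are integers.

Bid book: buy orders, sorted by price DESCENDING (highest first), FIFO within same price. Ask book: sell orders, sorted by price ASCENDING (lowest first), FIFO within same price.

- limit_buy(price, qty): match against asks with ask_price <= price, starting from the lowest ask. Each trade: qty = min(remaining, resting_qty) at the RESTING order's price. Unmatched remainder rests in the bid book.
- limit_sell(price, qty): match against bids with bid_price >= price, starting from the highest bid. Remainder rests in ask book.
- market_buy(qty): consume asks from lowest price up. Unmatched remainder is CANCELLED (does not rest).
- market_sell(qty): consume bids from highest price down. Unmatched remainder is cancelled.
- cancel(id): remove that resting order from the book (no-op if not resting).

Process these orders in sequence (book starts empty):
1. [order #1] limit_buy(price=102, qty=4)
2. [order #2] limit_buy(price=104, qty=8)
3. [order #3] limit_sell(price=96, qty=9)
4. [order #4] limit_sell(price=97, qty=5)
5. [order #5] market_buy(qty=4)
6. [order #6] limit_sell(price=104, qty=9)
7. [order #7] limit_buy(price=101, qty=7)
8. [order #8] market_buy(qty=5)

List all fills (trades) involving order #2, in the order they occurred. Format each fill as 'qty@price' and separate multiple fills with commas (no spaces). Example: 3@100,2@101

Answer: 8@104

Derivation:
After op 1 [order #1] limit_buy(price=102, qty=4): fills=none; bids=[#1:4@102] asks=[-]
After op 2 [order #2] limit_buy(price=104, qty=8): fills=none; bids=[#2:8@104 #1:4@102] asks=[-]
After op 3 [order #3] limit_sell(price=96, qty=9): fills=#2x#3:8@104 #1x#3:1@102; bids=[#1:3@102] asks=[-]
After op 4 [order #4] limit_sell(price=97, qty=5): fills=#1x#4:3@102; bids=[-] asks=[#4:2@97]
After op 5 [order #5] market_buy(qty=4): fills=#5x#4:2@97; bids=[-] asks=[-]
After op 6 [order #6] limit_sell(price=104, qty=9): fills=none; bids=[-] asks=[#6:9@104]
After op 7 [order #7] limit_buy(price=101, qty=7): fills=none; bids=[#7:7@101] asks=[#6:9@104]
After op 8 [order #8] market_buy(qty=5): fills=#8x#6:5@104; bids=[#7:7@101] asks=[#6:4@104]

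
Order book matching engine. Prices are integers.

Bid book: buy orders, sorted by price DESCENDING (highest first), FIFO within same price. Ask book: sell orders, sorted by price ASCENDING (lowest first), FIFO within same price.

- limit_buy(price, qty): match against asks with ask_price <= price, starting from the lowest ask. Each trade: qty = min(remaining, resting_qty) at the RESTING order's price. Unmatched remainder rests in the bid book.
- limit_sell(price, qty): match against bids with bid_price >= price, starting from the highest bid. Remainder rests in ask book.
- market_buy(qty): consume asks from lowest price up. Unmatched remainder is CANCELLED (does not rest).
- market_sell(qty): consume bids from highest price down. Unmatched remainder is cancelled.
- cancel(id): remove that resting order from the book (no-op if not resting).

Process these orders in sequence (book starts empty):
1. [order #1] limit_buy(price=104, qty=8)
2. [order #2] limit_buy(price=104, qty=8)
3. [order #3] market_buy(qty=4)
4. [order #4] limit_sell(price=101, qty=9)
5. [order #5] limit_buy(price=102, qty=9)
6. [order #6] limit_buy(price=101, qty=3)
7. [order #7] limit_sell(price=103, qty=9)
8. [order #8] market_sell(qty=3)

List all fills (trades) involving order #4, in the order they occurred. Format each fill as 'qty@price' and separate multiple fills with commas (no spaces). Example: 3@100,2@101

Answer: 8@104,1@104

Derivation:
After op 1 [order #1] limit_buy(price=104, qty=8): fills=none; bids=[#1:8@104] asks=[-]
After op 2 [order #2] limit_buy(price=104, qty=8): fills=none; bids=[#1:8@104 #2:8@104] asks=[-]
After op 3 [order #3] market_buy(qty=4): fills=none; bids=[#1:8@104 #2:8@104] asks=[-]
After op 4 [order #4] limit_sell(price=101, qty=9): fills=#1x#4:8@104 #2x#4:1@104; bids=[#2:7@104] asks=[-]
After op 5 [order #5] limit_buy(price=102, qty=9): fills=none; bids=[#2:7@104 #5:9@102] asks=[-]
After op 6 [order #6] limit_buy(price=101, qty=3): fills=none; bids=[#2:7@104 #5:9@102 #6:3@101] asks=[-]
After op 7 [order #7] limit_sell(price=103, qty=9): fills=#2x#7:7@104; bids=[#5:9@102 #6:3@101] asks=[#7:2@103]
After op 8 [order #8] market_sell(qty=3): fills=#5x#8:3@102; bids=[#5:6@102 #6:3@101] asks=[#7:2@103]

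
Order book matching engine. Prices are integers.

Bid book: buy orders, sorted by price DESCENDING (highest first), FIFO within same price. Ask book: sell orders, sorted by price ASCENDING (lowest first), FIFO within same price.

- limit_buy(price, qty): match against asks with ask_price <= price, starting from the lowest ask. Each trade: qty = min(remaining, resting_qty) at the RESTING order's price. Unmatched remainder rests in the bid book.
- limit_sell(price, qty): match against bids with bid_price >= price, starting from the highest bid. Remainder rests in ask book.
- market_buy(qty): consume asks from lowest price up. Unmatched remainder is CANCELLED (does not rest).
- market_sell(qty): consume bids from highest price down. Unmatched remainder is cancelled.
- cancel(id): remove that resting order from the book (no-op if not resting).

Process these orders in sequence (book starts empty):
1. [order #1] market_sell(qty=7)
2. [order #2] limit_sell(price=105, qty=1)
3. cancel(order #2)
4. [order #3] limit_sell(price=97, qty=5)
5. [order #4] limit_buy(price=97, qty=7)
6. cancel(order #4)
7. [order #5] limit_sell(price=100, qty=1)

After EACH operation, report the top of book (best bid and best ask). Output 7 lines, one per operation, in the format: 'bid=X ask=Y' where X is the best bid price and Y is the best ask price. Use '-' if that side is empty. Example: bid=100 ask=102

Answer: bid=- ask=-
bid=- ask=105
bid=- ask=-
bid=- ask=97
bid=97 ask=-
bid=- ask=-
bid=- ask=100

Derivation:
After op 1 [order #1] market_sell(qty=7): fills=none; bids=[-] asks=[-]
After op 2 [order #2] limit_sell(price=105, qty=1): fills=none; bids=[-] asks=[#2:1@105]
After op 3 cancel(order #2): fills=none; bids=[-] asks=[-]
After op 4 [order #3] limit_sell(price=97, qty=5): fills=none; bids=[-] asks=[#3:5@97]
After op 5 [order #4] limit_buy(price=97, qty=7): fills=#4x#3:5@97; bids=[#4:2@97] asks=[-]
After op 6 cancel(order #4): fills=none; bids=[-] asks=[-]
After op 7 [order #5] limit_sell(price=100, qty=1): fills=none; bids=[-] asks=[#5:1@100]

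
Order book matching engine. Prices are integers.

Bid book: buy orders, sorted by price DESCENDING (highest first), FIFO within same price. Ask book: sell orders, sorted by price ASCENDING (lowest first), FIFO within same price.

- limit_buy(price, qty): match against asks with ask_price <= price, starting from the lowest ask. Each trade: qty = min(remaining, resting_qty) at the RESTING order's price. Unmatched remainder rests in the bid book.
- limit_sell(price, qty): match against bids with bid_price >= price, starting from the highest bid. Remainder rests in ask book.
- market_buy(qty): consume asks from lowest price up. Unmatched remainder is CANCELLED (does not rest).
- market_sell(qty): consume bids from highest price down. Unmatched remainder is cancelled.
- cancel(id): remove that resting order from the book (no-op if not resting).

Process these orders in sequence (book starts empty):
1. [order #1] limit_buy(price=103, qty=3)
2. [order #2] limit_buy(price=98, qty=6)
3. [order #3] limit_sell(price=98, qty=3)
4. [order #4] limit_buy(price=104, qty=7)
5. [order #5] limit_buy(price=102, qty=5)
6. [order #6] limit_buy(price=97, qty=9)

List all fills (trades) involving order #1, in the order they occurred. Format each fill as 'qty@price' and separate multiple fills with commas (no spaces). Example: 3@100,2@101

Answer: 3@103

Derivation:
After op 1 [order #1] limit_buy(price=103, qty=3): fills=none; bids=[#1:3@103] asks=[-]
After op 2 [order #2] limit_buy(price=98, qty=6): fills=none; bids=[#1:3@103 #2:6@98] asks=[-]
After op 3 [order #3] limit_sell(price=98, qty=3): fills=#1x#3:3@103; bids=[#2:6@98] asks=[-]
After op 4 [order #4] limit_buy(price=104, qty=7): fills=none; bids=[#4:7@104 #2:6@98] asks=[-]
After op 5 [order #5] limit_buy(price=102, qty=5): fills=none; bids=[#4:7@104 #5:5@102 #2:6@98] asks=[-]
After op 6 [order #6] limit_buy(price=97, qty=9): fills=none; bids=[#4:7@104 #5:5@102 #2:6@98 #6:9@97] asks=[-]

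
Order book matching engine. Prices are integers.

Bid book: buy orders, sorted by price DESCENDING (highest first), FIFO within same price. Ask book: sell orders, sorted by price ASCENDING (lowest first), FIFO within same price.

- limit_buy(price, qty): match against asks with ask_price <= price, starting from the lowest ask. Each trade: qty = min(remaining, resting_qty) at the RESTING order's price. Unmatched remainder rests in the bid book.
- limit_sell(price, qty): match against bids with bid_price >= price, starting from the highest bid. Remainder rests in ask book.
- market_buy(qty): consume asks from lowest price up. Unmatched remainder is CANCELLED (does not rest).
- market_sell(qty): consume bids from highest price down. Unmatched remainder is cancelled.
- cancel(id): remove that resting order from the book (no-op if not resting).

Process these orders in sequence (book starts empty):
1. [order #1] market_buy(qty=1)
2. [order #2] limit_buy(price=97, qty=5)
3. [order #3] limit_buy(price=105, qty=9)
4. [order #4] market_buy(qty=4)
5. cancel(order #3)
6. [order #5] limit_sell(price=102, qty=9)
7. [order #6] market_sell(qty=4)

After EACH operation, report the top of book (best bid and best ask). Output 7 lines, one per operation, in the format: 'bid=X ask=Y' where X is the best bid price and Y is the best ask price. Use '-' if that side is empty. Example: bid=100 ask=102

After op 1 [order #1] market_buy(qty=1): fills=none; bids=[-] asks=[-]
After op 2 [order #2] limit_buy(price=97, qty=5): fills=none; bids=[#2:5@97] asks=[-]
After op 3 [order #3] limit_buy(price=105, qty=9): fills=none; bids=[#3:9@105 #2:5@97] asks=[-]
After op 4 [order #4] market_buy(qty=4): fills=none; bids=[#3:9@105 #2:5@97] asks=[-]
After op 5 cancel(order #3): fills=none; bids=[#2:5@97] asks=[-]
After op 6 [order #5] limit_sell(price=102, qty=9): fills=none; bids=[#2:5@97] asks=[#5:9@102]
After op 7 [order #6] market_sell(qty=4): fills=#2x#6:4@97; bids=[#2:1@97] asks=[#5:9@102]

Answer: bid=- ask=-
bid=97 ask=-
bid=105 ask=-
bid=105 ask=-
bid=97 ask=-
bid=97 ask=102
bid=97 ask=102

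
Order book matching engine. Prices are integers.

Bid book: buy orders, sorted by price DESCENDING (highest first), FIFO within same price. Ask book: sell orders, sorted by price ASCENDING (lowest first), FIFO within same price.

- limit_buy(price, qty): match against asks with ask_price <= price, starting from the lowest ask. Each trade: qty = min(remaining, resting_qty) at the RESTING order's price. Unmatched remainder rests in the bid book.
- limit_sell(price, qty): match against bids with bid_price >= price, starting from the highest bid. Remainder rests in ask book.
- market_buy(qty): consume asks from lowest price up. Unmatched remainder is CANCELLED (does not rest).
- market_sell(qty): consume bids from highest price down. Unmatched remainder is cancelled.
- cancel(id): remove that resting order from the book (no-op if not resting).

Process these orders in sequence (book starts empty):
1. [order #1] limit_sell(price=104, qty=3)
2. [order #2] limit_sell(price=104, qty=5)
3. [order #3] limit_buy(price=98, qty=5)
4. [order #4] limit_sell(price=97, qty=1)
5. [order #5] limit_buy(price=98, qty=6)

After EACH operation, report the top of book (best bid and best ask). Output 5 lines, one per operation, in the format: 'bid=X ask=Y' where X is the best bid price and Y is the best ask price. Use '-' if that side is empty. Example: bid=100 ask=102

After op 1 [order #1] limit_sell(price=104, qty=3): fills=none; bids=[-] asks=[#1:3@104]
After op 2 [order #2] limit_sell(price=104, qty=5): fills=none; bids=[-] asks=[#1:3@104 #2:5@104]
After op 3 [order #3] limit_buy(price=98, qty=5): fills=none; bids=[#3:5@98] asks=[#1:3@104 #2:5@104]
After op 4 [order #4] limit_sell(price=97, qty=1): fills=#3x#4:1@98; bids=[#3:4@98] asks=[#1:3@104 #2:5@104]
After op 5 [order #5] limit_buy(price=98, qty=6): fills=none; bids=[#3:4@98 #5:6@98] asks=[#1:3@104 #2:5@104]

Answer: bid=- ask=104
bid=- ask=104
bid=98 ask=104
bid=98 ask=104
bid=98 ask=104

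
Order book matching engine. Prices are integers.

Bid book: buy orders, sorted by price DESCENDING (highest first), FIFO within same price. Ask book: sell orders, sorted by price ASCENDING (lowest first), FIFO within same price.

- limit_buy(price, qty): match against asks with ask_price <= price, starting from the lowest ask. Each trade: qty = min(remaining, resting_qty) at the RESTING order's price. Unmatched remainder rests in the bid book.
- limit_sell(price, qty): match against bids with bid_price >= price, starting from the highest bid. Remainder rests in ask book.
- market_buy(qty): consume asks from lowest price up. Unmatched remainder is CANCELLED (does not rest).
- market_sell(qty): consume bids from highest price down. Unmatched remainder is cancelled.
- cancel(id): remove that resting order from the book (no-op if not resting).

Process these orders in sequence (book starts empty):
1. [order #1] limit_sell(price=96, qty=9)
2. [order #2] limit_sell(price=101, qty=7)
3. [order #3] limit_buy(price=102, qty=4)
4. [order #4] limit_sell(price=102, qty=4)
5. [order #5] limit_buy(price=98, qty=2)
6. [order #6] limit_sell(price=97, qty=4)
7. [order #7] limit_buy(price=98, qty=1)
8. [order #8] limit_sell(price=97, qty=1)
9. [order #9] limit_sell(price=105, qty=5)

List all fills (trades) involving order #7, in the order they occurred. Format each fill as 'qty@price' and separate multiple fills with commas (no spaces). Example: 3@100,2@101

After op 1 [order #1] limit_sell(price=96, qty=9): fills=none; bids=[-] asks=[#1:9@96]
After op 2 [order #2] limit_sell(price=101, qty=7): fills=none; bids=[-] asks=[#1:9@96 #2:7@101]
After op 3 [order #3] limit_buy(price=102, qty=4): fills=#3x#1:4@96; bids=[-] asks=[#1:5@96 #2:7@101]
After op 4 [order #4] limit_sell(price=102, qty=4): fills=none; bids=[-] asks=[#1:5@96 #2:7@101 #4:4@102]
After op 5 [order #5] limit_buy(price=98, qty=2): fills=#5x#1:2@96; bids=[-] asks=[#1:3@96 #2:7@101 #4:4@102]
After op 6 [order #6] limit_sell(price=97, qty=4): fills=none; bids=[-] asks=[#1:3@96 #6:4@97 #2:7@101 #4:4@102]
After op 7 [order #7] limit_buy(price=98, qty=1): fills=#7x#1:1@96; bids=[-] asks=[#1:2@96 #6:4@97 #2:7@101 #4:4@102]
After op 8 [order #8] limit_sell(price=97, qty=1): fills=none; bids=[-] asks=[#1:2@96 #6:4@97 #8:1@97 #2:7@101 #4:4@102]
After op 9 [order #9] limit_sell(price=105, qty=5): fills=none; bids=[-] asks=[#1:2@96 #6:4@97 #8:1@97 #2:7@101 #4:4@102 #9:5@105]

Answer: 1@96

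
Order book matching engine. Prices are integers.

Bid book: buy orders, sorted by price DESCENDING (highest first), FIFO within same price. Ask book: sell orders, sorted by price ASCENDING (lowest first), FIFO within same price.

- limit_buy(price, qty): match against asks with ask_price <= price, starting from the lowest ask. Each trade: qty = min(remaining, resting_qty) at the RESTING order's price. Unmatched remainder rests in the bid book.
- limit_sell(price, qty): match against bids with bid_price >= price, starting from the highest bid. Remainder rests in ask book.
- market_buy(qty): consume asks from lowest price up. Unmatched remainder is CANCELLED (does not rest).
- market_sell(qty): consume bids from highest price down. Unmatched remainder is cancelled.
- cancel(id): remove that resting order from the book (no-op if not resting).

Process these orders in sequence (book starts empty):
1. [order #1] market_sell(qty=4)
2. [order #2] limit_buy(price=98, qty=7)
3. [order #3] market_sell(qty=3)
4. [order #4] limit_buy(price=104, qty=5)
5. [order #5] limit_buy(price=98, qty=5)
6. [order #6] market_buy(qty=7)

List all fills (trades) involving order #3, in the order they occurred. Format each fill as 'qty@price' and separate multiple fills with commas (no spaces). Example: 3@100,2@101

Answer: 3@98

Derivation:
After op 1 [order #1] market_sell(qty=4): fills=none; bids=[-] asks=[-]
After op 2 [order #2] limit_buy(price=98, qty=7): fills=none; bids=[#2:7@98] asks=[-]
After op 3 [order #3] market_sell(qty=3): fills=#2x#3:3@98; bids=[#2:4@98] asks=[-]
After op 4 [order #4] limit_buy(price=104, qty=5): fills=none; bids=[#4:5@104 #2:4@98] asks=[-]
After op 5 [order #5] limit_buy(price=98, qty=5): fills=none; bids=[#4:5@104 #2:4@98 #5:5@98] asks=[-]
After op 6 [order #6] market_buy(qty=7): fills=none; bids=[#4:5@104 #2:4@98 #5:5@98] asks=[-]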